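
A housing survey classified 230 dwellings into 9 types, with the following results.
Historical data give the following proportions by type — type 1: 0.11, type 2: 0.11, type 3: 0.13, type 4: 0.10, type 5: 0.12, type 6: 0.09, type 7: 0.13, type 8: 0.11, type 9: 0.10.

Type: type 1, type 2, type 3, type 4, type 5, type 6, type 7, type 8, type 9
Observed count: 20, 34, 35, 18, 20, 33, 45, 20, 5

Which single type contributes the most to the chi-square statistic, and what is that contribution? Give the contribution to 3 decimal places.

Expected counts E_i = n·p_i: 230×0.11 = 25.3, 230×0.11 = 25.3, 230×0.13 = 29.9, 230×0.10 = 23, 230×0.12 = 27.6, 230×0.09 = 20.7, 230×0.13 = 29.9, 230×0.11 = 25.3, 230×0.10 = 23.
χ² = (20−25.3)²/25.3 + (34−25.3)²/25.3 + (35−29.9)²/29.9 + (18−23)²/23 + (20−27.6)²/27.6 + (33−20.7)²/20.7 + (45−29.9)²/29.9 + (20−25.3)²/25.3 + (5−23)²/23
   = 1.1103 + 2.9917 + 0.8699 + 1.0870 + 2.0928 + 7.3087 + 7.6258 + 1.1103 + 14.0870
The largest term is for type 9: 14.087.

type 9, 14.087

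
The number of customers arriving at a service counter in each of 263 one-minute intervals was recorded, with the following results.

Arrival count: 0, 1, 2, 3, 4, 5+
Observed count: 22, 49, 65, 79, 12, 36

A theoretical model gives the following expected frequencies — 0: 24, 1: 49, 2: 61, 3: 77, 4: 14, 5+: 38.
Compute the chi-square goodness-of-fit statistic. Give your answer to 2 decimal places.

0.87

cat         O        E   (O−E)²/E
0          22       24      0.167
1          49       49      0.000
2          65       61      0.262
3          79       77      0.052
4          12       14      0.286
5+         36       38      0.105
Sum = 0.87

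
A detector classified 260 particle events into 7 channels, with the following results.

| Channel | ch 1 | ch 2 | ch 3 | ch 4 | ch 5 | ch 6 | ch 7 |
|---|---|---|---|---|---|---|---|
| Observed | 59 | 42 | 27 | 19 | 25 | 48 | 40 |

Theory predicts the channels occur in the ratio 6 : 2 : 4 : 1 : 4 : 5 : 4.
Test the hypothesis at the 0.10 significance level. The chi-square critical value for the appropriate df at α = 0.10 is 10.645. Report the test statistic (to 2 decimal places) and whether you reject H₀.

42.25; reject

Ratio total = 26. Expected counts: 260×6/26 = 60, 260×2/26 = 20, 260×4/26 = 40, 260×1/26 = 10, 260×4/26 = 40, 260×5/26 = 50, 260×4/26 = 40.
χ² = (59−60)²/60 + (42−20)²/20 + (27−40)²/40 + (19−10)²/10 + (25−40)²/40 + (48−50)²/50 + (40−40)²/40
   = 0.017 + 24.200 + 4.225 + 8.100 + 5.625 + 0.080 + 0.000
Sum = 42.25
df = 6. Since 42.25 > 10.645, we reject H₀.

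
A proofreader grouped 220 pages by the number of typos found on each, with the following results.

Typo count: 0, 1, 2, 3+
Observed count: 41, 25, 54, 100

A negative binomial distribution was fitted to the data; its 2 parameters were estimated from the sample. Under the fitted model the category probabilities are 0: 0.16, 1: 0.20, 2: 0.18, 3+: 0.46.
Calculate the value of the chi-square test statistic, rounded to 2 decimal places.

Expected counts E_i = n·p_i: 220×0.16 = 35.2, 220×0.20 = 44, 220×0.18 = 39.6, 220×0.46 = 101.2.
χ² = (41−35.2)²/35.2 + (25−44)²/44 + (54−39.6)²/39.6 + (100−101.2)²/101.2
   = 0.956 + 8.205 + 5.236 + 0.014
Sum = 14.41

14.41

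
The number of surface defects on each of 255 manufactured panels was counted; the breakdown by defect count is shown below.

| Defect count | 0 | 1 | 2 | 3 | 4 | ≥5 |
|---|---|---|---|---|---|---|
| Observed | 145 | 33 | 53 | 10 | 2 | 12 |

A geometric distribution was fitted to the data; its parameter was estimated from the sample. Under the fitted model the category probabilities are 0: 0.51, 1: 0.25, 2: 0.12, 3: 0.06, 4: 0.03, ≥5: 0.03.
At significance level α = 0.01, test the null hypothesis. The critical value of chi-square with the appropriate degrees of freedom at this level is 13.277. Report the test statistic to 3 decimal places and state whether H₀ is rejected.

41.431; reject

Expected counts E_i = n·p_i: 255×0.51 = 130.05, 255×0.25 = 63.75, 255×0.12 = 30.6, 255×0.06 = 15.3, 255×0.03 = 7.65, 255×0.03 = 7.65.
cat         O        E   (O−E)²/E
0         145   130.05     1.7186
1          33    63.75    14.8324
2          53     30.6    16.3974
3          10     15.3     1.8359
4           2     7.65     4.1729
≥5         12     7.65     2.4735
Sum = 41.431
df = 4. Since 41.431 > 13.277, we reject H₀.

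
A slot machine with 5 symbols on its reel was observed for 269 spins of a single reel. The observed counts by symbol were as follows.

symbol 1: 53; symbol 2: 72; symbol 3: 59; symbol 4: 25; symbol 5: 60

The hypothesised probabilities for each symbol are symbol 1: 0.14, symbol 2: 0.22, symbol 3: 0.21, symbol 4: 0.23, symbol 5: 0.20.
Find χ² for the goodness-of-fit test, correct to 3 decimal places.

31.823

Expected counts E_i = n·p_i: 269×0.14 = 37.66, 269×0.22 = 59.18, 269×0.21 = 56.49, 269×0.23 = 61.87, 269×0.20 = 53.8.
χ² = (53−37.66)²/37.66 + (72−59.18)²/59.18 + (59−56.49)²/56.49 + (25−61.87)²/61.87 + (60−53.8)²/53.8
   = 6.2484 + 2.7772 + 0.1115 + 21.9718 + 0.7145
Sum = 31.823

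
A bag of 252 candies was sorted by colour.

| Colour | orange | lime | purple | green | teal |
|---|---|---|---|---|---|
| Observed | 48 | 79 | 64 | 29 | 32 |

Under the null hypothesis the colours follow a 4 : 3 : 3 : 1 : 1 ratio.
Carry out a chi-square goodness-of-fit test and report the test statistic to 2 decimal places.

28.32

Ratio total = 12. Expected counts: 252×4/12 = 84, 252×3/12 = 63, 252×3/12 = 63, 252×1/12 = 21, 252×1/12 = 21.
cat         O        E   (O−E)²/E
orange     48       84     15.429
lime       79       63      4.063
purple     64       63      0.016
green      29       21      3.048
teal       32       21      5.762
Sum = 28.32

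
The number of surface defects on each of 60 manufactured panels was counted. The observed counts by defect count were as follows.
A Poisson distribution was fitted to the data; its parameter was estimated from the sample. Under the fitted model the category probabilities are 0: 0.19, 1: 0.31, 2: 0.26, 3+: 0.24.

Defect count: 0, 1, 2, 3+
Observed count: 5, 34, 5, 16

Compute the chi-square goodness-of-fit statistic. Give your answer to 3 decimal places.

Expected counts E_i = n·p_i: 60×0.19 = 11.4, 60×0.31 = 18.6, 60×0.26 = 15.6, 60×0.24 = 14.4.
cat         O        E   (O−E)²/E
0           5     11.4     3.5930
1          34     18.6    12.7505
2           5     15.6     7.2026
3+         16     14.4     0.1778
Sum = 23.724

23.724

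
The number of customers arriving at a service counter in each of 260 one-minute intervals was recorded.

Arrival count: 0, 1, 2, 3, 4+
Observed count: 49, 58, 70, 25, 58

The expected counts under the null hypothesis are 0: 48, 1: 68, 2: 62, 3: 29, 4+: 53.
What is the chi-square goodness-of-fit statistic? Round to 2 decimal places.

3.55

cat         O        E   (O−E)²/E
0          49       48      0.021
1          58       68      1.471
2          70       62      1.032
3          25       29      0.552
4+         58       53      0.472
Sum = 3.55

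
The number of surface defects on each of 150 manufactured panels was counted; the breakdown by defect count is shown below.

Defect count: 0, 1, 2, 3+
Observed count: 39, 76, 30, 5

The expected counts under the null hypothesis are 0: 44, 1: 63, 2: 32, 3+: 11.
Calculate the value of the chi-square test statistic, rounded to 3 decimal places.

6.648

0: (39 − 44)²/44 = 25/44 = 0.5682
1: (76 − 63)²/63 = 169/63 = 2.6825
2: (30 − 32)²/32 = 4/32 = 0.1250
3+: (5 − 11)²/11 = 36/11 = 3.2727
Sum = 6.648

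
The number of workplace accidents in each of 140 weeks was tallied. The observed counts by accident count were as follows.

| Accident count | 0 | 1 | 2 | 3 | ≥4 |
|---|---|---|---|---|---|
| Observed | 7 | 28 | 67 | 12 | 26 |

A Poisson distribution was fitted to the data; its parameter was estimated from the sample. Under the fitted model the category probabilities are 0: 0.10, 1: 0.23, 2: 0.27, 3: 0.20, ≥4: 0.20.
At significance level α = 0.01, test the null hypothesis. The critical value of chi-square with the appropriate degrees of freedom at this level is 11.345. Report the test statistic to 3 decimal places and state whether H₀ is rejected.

35.890; reject

Expected counts E_i = n·p_i: 140×0.10 = 14, 140×0.23 = 32.2, 140×0.27 = 37.8, 140×0.20 = 28, 140×0.20 = 28.
cat         O        E   (O−E)²/E
0           7       14     3.5000
1          28     32.2     0.5478
2          67     37.8    22.5566
3          12       28     9.1429
≥4         26       28     0.1429
Sum = 35.890
df = 3. Since 35.890 > 11.345, we reject H₀.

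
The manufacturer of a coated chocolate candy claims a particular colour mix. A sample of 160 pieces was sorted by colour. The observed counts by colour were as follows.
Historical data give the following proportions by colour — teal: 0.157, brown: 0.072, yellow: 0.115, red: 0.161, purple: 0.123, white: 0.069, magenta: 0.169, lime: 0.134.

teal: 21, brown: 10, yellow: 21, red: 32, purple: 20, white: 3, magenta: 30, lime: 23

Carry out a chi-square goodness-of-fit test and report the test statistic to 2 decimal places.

9.05

Expected counts E_i = n·p_i: 160×0.157 = 25.12, 160×0.072 = 11.52, 160×0.115 = 18.4, 160×0.161 = 25.76, 160×0.123 = 19.68, 160×0.069 = 11.04, 160×0.169 = 27.04, 160×0.134 = 21.44.
cat          O        E   (O−E)²/E
teal        21    25.12      0.676
brown       10    11.52      0.201
yellow      21     18.4      0.367
red         32    25.76      1.512
purple      20    19.68      0.005
white        3    11.04      5.855
magenta     30    27.04      0.324
lime        23    21.44      0.114
Sum = 9.05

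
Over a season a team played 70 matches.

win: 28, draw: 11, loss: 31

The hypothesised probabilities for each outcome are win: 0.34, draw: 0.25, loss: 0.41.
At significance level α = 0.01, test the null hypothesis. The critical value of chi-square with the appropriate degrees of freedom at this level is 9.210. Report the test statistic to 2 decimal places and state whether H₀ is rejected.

Expected counts E_i = n·p_i: 70×0.34 = 23.8, 70×0.25 = 17.5, 70×0.41 = 28.7.
cat         O        E   (O−E)²/E
win        28     23.8      0.741
draw       11     17.5      2.414
loss       31     28.7      0.184
Sum = 3.34
df = 2. Since 3.34 < 9.210, we do not reject H₀.

3.34; do not reject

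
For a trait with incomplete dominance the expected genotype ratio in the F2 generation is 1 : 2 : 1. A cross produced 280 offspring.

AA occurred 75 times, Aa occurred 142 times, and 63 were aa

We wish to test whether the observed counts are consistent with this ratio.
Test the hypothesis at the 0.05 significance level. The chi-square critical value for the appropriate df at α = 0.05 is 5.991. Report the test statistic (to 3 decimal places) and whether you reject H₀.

1.086; do not reject

Ratio total = 4. Expected counts: 280×1/4 = 70, 280×2/4 = 140, 280×1/4 = 70.
cat         O        E   (O−E)²/E
AA         75       70     0.3571
Aa        142      140     0.0286
aa         63       70     0.7000
Sum = 1.086
df = 2. Since 1.086 < 5.991, we do not reject H₀.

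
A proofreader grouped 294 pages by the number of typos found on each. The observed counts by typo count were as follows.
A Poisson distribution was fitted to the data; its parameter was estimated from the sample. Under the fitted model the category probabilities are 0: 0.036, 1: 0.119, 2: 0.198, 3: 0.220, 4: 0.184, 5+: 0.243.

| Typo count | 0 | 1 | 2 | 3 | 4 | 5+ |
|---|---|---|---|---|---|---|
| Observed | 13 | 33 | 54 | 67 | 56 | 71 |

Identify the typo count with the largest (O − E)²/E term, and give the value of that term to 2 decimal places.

Expected counts E_i = n·p_i: 294×0.036 = 10.584, 294×0.119 = 34.986, 294×0.198 = 58.212, 294×0.220 = 64.68, 294×0.184 = 54.096, 294×0.243 = 71.442.
cat         O        E   (O−E)²/E
0          13   10.584      0.551
1          33   34.986      0.113
2          54   58.212      0.305
3          67    64.68      0.083
4          56   54.096      0.067
5+         71   71.442      0.003
The largest term is for 0: 0.55.

0, 0.55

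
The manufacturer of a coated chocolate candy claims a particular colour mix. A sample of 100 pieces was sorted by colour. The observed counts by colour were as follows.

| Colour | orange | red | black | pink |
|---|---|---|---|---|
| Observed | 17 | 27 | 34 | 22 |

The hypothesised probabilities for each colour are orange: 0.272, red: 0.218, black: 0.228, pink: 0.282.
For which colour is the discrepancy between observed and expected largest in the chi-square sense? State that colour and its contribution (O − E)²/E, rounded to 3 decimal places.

black, 5.502

Expected counts E_i = n·p_i: 100×0.272 = 27.2, 100×0.218 = 21.8, 100×0.228 = 22.8, 100×0.282 = 28.2.
χ² = (17−27.2)²/27.2 + (27−21.8)²/21.8 + (34−22.8)²/22.8 + (22−28.2)²/28.2
   = 3.8250 + 1.2404 + 5.5018 + 1.3631
The largest term is for black: 5.502.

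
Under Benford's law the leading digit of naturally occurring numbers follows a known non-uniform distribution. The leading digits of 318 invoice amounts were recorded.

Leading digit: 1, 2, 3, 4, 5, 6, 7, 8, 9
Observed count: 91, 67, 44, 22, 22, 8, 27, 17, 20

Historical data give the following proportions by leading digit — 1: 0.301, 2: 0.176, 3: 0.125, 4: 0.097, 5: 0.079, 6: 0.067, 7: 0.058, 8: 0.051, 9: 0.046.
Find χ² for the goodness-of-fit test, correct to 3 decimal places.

Expected counts E_i = n·p_i: 318×0.301 = 95.718, 318×0.176 = 55.968, 318×0.125 = 39.75, 318×0.097 = 30.846, 318×0.079 = 25.122, 318×0.067 = 21.306, 318×0.058 = 18.444, 318×0.051 = 16.218, 318×0.046 = 14.628.
1: (91 − 95.718)²/95.718 = 22.259524/95.718 = 0.2326
2: (67 − 55.968)²/55.968 = 121.705024/55.968 = 2.1745
3: (44 − 39.75)²/39.75 = 18.0625/39.75 = 0.4544
4: (22 − 30.846)²/30.846 = 78.251716/30.846 = 2.5369
5: (22 − 25.122)²/25.122 = 9.746884/25.122 = 0.3880
6: (8 − 21.306)²/21.306 = 177.049636/21.306 = 8.3098
7: (27 − 18.444)²/18.444 = 73.205136/18.444 = 3.9690
8: (17 − 16.218)²/16.218 = 0.611524/16.218 = 0.0377
9: (20 − 14.628)²/14.628 = 28.858384/14.628 = 1.9728
Sum = 20.076

20.076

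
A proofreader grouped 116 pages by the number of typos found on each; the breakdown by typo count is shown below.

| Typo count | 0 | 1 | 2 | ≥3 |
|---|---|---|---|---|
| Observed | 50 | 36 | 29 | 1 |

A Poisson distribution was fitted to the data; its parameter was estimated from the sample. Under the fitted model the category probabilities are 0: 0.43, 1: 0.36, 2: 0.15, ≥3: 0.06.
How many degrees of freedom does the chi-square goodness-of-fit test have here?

There are k = 4 categories and 1 parameter estimated from the data, so df = 4 − 1 − 1 = 2.

2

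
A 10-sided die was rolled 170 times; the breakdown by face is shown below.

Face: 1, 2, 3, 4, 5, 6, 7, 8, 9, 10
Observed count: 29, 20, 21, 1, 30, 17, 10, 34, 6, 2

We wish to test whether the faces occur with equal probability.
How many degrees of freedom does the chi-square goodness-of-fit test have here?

There are k = 10 categories and no parameters were estimated from the data, so df = 10 − 1 = 9.

9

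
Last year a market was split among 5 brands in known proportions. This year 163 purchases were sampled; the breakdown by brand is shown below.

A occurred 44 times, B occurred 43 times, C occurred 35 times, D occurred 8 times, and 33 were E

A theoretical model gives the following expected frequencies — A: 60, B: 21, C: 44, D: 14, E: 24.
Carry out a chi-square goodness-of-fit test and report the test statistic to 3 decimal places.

χ² = (44−60)²/60 + (43−21)²/21 + (35−44)²/44 + (8−14)²/14 + (33−24)²/24
   = 4.2667 + 23.0476 + 1.8409 + 2.5714 + 3.3750
Sum = 35.102

35.102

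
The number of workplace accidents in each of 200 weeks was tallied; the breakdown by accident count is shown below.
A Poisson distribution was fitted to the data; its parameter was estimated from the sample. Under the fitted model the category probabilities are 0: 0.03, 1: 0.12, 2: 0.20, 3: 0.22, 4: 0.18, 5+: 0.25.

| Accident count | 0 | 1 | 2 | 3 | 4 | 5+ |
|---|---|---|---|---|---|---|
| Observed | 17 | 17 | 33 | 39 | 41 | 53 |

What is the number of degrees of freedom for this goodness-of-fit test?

4

There are k = 6 categories and 1 parameter estimated from the data, so df = 6 − 1 − 1 = 4.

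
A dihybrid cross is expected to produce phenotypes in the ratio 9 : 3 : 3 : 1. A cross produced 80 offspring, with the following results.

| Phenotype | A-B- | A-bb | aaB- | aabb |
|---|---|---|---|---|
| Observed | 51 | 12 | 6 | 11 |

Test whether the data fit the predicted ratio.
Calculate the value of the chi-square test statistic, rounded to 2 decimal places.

14.00

Ratio total = 16. Expected counts: 80×9/16 = 45, 80×3/16 = 15, 80×3/16 = 15, 80×1/16 = 5.
A-B-: (51 − 45)²/45 = 36/45 = 0.800
A-bb: (12 − 15)²/15 = 9/15 = 0.600
aaB-: (6 − 15)²/15 = 81/15 = 5.400
aabb: (11 − 5)²/5 = 36/5 = 7.200
Sum = 14.00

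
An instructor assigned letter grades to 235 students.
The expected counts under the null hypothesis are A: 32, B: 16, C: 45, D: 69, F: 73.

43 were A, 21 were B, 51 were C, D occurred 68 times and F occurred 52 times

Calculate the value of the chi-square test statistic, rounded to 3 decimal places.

χ² = (43−32)²/32 + (21−16)²/16 + (51−45)²/45 + (68−69)²/69 + (52−73)²/73
   = 3.7813 + 1.5625 + 0.8000 + 0.0145 + 6.0411
Sum = 12.199

12.199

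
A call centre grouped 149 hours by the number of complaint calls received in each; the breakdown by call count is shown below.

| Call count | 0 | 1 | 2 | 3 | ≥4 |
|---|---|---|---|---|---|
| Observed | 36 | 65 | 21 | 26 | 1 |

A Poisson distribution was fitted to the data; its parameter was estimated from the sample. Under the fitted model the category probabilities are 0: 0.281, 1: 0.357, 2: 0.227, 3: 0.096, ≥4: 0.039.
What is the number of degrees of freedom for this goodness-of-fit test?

There are k = 5 categories and 1 parameter estimated from the data, so df = 5 − 1 − 1 = 3.

3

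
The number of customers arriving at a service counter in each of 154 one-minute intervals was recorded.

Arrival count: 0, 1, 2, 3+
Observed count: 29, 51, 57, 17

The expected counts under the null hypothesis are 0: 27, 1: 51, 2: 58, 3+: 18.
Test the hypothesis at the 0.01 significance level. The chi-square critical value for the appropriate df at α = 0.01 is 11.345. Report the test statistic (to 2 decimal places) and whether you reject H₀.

0.22; do not reject

cat         O        E   (O−E)²/E
0          29       27      0.148
1          51       51      0.000
2          57       58      0.017
3+         17       18      0.056
Sum = 0.22
df = 3. Since 0.22 < 11.345, we do not reject H₀.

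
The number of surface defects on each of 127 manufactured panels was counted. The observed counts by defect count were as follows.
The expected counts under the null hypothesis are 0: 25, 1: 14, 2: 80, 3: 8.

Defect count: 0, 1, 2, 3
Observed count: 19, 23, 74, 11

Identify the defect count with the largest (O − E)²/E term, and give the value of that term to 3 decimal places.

1, 5.786

cat         O        E   (O−E)²/E
0          19       25     1.4400
1          23       14     5.7857
2          74       80     0.4500
3          11        8     1.1250
The largest term is for 1: 5.786.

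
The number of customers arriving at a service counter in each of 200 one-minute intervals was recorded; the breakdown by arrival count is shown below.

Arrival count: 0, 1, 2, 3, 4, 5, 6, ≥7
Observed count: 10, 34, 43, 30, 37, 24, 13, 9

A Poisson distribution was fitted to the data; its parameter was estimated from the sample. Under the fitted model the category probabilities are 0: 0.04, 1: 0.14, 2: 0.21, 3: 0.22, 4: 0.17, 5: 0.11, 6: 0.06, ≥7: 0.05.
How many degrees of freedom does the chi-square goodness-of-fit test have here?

There are k = 8 categories and 1 parameter estimated from the data, so df = 8 − 1 − 1 = 6.

6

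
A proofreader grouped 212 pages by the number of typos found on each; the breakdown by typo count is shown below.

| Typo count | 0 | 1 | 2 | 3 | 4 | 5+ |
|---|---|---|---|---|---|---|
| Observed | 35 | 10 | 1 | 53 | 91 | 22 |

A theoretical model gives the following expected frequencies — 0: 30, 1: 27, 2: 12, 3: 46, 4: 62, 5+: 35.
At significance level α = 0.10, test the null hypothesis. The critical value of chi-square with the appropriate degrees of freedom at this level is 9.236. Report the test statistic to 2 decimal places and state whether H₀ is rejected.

cat         O        E   (O−E)²/E
0          35       30      0.833
1          10       27     10.704
2           1       12     10.083
3          53       46      1.065
4          91       62     13.565
5+         22       35      4.829
Sum = 41.08
df = 5. Since 41.08 > 9.236, we reject H₀.

41.08; reject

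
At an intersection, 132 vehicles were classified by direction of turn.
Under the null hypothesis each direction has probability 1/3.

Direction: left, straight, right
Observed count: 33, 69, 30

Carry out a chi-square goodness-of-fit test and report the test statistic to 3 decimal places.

21.409

Expected count for each of the 3 categories: 132/3 = 44.
cat           O        E   (O−E)²/E
left         33       44     2.7500
straight     69       44    14.2045
right        30       44     4.4545
Sum = 21.409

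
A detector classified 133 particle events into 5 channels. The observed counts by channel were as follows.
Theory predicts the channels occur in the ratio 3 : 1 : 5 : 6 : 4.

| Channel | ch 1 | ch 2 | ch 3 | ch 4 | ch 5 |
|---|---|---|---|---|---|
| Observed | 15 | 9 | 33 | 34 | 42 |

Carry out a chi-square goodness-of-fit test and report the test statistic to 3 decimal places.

Ratio total = 19. Expected counts: 133×3/19 = 21, 133×1/19 = 7, 133×5/19 = 35, 133×6/19 = 42, 133×4/19 = 28.
cat         O        E   (O−E)²/E
ch 1       15       21     1.7143
ch 2        9        7     0.5714
ch 3       33       35     0.1143
ch 4       34       42     1.5238
ch 5       42       28     7.0000
Sum = 10.924

10.924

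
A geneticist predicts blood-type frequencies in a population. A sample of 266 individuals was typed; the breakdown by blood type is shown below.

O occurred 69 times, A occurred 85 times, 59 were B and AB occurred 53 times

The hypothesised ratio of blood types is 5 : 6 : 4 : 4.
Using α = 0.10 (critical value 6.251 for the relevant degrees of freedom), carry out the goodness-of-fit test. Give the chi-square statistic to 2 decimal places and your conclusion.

0.35; do not reject

Ratio total = 19. Expected counts: 266×5/19 = 70, 266×6/19 = 84, 266×4/19 = 56, 266×4/19 = 56.
χ² = (69−70)²/70 + (85−84)²/84 + (59−56)²/56 + (53−56)²/56
   = 0.014 + 0.012 + 0.161 + 0.161
Sum = 0.35
df = 3. Since 0.35 < 6.251, we do not reject H₀.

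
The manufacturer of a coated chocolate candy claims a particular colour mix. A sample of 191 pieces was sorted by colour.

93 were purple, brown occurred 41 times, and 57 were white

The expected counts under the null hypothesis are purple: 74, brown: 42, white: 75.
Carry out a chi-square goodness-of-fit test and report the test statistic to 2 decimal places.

purple: (93 − 74)²/74 = 361/74 = 4.878
brown: (41 − 42)²/42 = 1/42 = 0.024
white: (57 − 75)²/75 = 324/75 = 4.320
Sum = 9.22

9.22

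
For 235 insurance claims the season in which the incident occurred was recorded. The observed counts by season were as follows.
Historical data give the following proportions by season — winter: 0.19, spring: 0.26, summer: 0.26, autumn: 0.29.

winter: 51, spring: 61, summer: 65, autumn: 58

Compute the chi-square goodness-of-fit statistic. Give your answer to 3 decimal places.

2.664

Expected counts E_i = n·p_i: 235×0.19 = 44.65, 235×0.26 = 61.1, 235×0.26 = 61.1, 235×0.29 = 68.15.
cat         O        E   (O−E)²/E
winter     51    44.65     0.9031
spring     61     61.1     0.0002
summer     65     61.1     0.2489
autumn     58    68.15     1.5117
Sum = 2.664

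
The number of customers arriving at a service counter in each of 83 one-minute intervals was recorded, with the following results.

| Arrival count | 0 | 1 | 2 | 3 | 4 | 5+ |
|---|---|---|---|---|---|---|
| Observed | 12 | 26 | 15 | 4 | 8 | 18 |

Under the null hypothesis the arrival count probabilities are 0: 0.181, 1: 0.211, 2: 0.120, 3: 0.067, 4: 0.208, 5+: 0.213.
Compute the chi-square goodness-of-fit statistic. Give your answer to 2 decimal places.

Expected counts E_i = n·p_i: 83×0.181 = 15.023, 83×0.211 = 17.513, 83×0.120 = 9.96, 83×0.067 = 5.561, 83×0.208 = 17.264, 83×0.213 = 17.679.
cat         O        E   (O−E)²/E
0          12   15.023      0.608
1          26   17.513      4.113
2          15     9.96      2.550
3           4    5.561      0.438
4           8   17.264      4.971
5+         18   17.679      0.006
Sum = 12.69

12.69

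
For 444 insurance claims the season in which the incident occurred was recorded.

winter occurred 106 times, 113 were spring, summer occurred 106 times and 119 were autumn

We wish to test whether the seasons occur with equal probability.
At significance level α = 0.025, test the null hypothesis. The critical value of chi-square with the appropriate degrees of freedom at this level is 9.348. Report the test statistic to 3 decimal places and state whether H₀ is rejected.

1.063; do not reject

Under H₀ each category has probability 1/4, so each expected count is 444/4 = 111.
cat         O        E   (O−E)²/E
winter    106      111     0.2252
spring    113      111     0.0360
summer    106      111     0.2252
autumn    119      111     0.5766
Sum = 1.063
df = 3. Since 1.063 < 9.348, we do not reject H₀.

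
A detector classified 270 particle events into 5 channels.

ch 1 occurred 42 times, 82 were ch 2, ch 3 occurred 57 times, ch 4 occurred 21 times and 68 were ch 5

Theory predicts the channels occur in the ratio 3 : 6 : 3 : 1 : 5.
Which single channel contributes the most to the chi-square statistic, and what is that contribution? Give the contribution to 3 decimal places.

Ratio total = 18. Expected counts: 270×3/18 = 45, 270×6/18 = 90, 270×3/18 = 45, 270×1/18 = 15, 270×5/18 = 75.
χ² = (42−45)²/45 + (82−90)²/90 + (57−45)²/45 + (21−15)²/15 + (68−75)²/75
   = 0.2000 + 0.7111 + 3.2000 + 2.4000 + 0.6533
The largest term is for ch 3: 3.200.

ch 3, 3.200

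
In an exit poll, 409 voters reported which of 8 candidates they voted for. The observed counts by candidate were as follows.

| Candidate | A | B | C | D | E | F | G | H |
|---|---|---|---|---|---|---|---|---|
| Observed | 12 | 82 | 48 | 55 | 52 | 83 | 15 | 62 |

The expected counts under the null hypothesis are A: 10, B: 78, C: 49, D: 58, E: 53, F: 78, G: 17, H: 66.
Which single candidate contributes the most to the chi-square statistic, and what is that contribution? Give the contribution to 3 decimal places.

A, 0.400

χ² = (12−10)²/10 + (82−78)²/78 + (48−49)²/49 + (55−58)²/58 + (52−53)²/53 + (83−78)²/78 + (15−17)²/17 + (62−66)²/66
   = 0.4000 + 0.2051 + 0.0204 + 0.1552 + 0.0189 + 0.3205 + 0.2353 + 0.2424
The largest term is for A: 0.400.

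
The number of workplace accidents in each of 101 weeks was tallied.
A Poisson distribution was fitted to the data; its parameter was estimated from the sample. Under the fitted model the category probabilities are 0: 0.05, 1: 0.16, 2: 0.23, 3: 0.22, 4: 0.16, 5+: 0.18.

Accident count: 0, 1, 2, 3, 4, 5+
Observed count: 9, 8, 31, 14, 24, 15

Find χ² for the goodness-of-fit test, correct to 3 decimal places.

17.210

Expected counts E_i = n·p_i: 101×0.05 = 5.05, 101×0.16 = 16.16, 101×0.23 = 23.23, 101×0.22 = 22.22, 101×0.16 = 16.16, 101×0.18 = 18.18.
cat         O        E   (O−E)²/E
0           9     5.05     3.0896
1           8    16.16     4.1204
2          31    23.23     2.5989
3          14    22.22     3.0409
4          24    16.16     3.8036
5+         15    18.18     0.5562
Sum = 17.210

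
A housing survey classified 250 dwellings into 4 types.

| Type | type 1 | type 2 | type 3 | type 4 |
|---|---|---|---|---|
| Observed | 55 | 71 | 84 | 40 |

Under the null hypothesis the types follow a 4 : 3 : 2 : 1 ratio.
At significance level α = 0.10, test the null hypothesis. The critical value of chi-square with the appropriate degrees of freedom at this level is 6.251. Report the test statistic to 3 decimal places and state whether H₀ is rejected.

Ratio total = 10. Expected counts: 250×4/10 = 100, 250×3/10 = 75, 250×2/10 = 50, 250×1/10 = 25.
χ² = (55−100)²/100 + (71−75)²/75 + (84−50)²/50 + (40−25)²/25
   = 20.2500 + 0.2133 + 23.1200 + 9.0000
Sum = 52.583
df = 3. Since 52.583 > 6.251, we reject H₀.

52.583; reject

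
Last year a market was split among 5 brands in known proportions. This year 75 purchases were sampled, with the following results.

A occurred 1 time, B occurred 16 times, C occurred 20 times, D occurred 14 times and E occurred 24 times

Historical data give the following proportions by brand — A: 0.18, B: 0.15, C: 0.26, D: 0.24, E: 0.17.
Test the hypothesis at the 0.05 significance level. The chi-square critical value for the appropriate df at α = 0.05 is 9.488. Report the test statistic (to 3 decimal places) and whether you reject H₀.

24.408; reject

Expected counts E_i = n·p_i: 75×0.18 = 13.5, 75×0.15 = 11.25, 75×0.26 = 19.5, 75×0.24 = 18, 75×0.17 = 12.75.
cat         O        E   (O−E)²/E
A           1     13.5    11.5741
B          16    11.25     2.0056
C          20     19.5     0.0128
D          14       18     0.8889
E          24    12.75     9.9265
Sum = 24.408
df = 4. Since 24.408 > 9.488, we reject H₀.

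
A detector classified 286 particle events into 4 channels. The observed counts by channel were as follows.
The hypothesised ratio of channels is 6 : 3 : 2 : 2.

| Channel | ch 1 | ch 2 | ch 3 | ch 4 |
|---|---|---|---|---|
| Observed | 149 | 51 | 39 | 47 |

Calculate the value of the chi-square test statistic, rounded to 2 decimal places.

Ratio total = 13. Expected counts: 286×6/13 = 132, 286×3/13 = 66, 286×2/13 = 44, 286×2/13 = 44.
χ² = (149−132)²/132 + (51−66)²/66 + (39−44)²/44 + (47−44)²/44
   = 2.189 + 3.409 + 0.568 + 0.205
Sum = 6.37

6.37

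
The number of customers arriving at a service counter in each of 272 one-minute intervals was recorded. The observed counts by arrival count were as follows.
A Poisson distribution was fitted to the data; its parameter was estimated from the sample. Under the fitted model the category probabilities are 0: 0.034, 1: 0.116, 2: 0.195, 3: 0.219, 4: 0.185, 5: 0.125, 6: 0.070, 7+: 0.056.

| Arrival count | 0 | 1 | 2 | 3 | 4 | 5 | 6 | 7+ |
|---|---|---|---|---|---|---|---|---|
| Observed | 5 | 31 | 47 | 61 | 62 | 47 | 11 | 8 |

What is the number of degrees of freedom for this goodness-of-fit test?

6

There are k = 8 categories and 1 parameter estimated from the data, so df = 8 − 1 − 1 = 6.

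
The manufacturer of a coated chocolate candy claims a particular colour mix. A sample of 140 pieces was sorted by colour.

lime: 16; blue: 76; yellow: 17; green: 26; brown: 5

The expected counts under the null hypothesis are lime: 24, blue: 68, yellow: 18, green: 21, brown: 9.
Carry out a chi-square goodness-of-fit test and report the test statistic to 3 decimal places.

6.632

lime: (16 − 24)²/24 = 64/24 = 2.6667
blue: (76 − 68)²/68 = 64/68 = 0.9412
yellow: (17 − 18)²/18 = 1/18 = 0.0556
green: (26 − 21)²/21 = 25/21 = 1.1905
brown: (5 − 9)²/9 = 16/9 = 1.7778
Sum = 6.632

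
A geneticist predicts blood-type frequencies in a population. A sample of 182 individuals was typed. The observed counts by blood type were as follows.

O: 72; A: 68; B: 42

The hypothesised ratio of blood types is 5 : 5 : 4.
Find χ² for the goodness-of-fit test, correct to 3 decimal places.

2.815

Ratio total = 14. Expected counts: 182×5/14 = 65, 182×5/14 = 65, 182×4/14 = 52.
χ² = (72−65)²/65 + (68−65)²/65 + (42−52)²/52
   = 0.7538 + 0.1385 + 1.9231
Sum = 2.815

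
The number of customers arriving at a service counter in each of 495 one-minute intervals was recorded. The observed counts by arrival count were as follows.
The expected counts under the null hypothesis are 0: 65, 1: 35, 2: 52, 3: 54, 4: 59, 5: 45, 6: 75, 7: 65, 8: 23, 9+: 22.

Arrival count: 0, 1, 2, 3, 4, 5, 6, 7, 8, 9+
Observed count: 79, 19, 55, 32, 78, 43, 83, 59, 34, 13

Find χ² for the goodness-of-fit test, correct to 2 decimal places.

36.02

cat         O        E   (O−E)²/E
0          79       65      3.015
1          19       35      7.314
2          55       52      0.173
3          32       54      8.963
4          78       59      6.119
5          43       45      0.089
6          83       75      0.853
7          59       65      0.554
8          34       23      5.261
9+         13       22      3.682
Sum = 36.02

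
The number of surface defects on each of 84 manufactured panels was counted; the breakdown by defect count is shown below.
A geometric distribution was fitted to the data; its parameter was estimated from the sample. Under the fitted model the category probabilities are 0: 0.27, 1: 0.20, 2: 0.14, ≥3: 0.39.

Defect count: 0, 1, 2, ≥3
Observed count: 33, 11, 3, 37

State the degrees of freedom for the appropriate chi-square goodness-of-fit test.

There are k = 4 categories and 1 parameter estimated from the data, so df = 4 − 1 − 1 = 2.

2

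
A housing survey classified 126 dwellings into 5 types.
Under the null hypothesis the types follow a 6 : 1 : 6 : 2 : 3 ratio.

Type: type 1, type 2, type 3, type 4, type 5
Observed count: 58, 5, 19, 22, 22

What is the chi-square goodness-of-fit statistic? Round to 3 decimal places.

23.881

Ratio total = 18. Expected counts: 126×6/18 = 42, 126×1/18 = 7, 126×6/18 = 42, 126×2/18 = 14, 126×3/18 = 21.
χ² = (58−42)²/42 + (5−7)²/7 + (19−42)²/42 + (22−14)²/14 + (22−21)²/21
   = 6.0952 + 0.5714 + 12.5952 + 4.5714 + 0.0476
Sum = 23.881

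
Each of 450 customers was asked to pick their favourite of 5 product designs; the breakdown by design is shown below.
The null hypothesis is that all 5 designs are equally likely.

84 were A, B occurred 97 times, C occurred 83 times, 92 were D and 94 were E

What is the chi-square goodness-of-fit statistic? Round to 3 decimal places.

1.711

Expected count for each of the 5 categories: 450/5 = 90.
A: (84 − 90)²/90 = 36/90 = 0.4000
B: (97 − 90)²/90 = 49/90 = 0.5444
C: (83 − 90)²/90 = 49/90 = 0.5444
D: (92 − 90)²/90 = 4/90 = 0.0444
E: (94 − 90)²/90 = 16/90 = 0.1778
Sum = 1.711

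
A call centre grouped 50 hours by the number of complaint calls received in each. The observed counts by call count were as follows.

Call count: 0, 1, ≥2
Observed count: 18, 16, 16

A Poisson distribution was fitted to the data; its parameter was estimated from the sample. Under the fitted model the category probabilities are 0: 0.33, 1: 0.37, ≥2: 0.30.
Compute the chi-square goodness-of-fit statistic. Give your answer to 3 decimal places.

0.541

Expected counts E_i = n·p_i: 50×0.33 = 16.5, 50×0.37 = 18.5, 50×0.30 = 15.
0: (18 − 16.5)²/16.5 = 2.25/16.5 = 0.1364
1: (16 − 18.5)²/18.5 = 6.25/18.5 = 0.3378
≥2: (16 − 15)²/15 = 1/15 = 0.0667
Sum = 0.541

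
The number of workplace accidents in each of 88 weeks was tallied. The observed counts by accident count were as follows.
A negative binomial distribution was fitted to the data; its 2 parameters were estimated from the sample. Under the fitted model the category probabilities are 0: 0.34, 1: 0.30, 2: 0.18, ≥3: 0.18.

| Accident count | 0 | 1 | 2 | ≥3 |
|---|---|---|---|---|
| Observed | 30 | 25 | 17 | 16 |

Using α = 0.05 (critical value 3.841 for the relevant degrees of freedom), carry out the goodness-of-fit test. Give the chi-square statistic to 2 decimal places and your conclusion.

0.16; do not reject

Expected counts E_i = n·p_i: 88×0.34 = 29.92, 88×0.30 = 26.4, 88×0.18 = 15.84, 88×0.18 = 15.84.
cat         O        E   (O−E)²/E
0          30    29.92      0.000
1          25     26.4      0.074
2          17    15.84      0.085
≥3         16    15.84      0.002
Sum = 0.16
df = 1. Since 0.16 < 3.841, we do not reject H₀.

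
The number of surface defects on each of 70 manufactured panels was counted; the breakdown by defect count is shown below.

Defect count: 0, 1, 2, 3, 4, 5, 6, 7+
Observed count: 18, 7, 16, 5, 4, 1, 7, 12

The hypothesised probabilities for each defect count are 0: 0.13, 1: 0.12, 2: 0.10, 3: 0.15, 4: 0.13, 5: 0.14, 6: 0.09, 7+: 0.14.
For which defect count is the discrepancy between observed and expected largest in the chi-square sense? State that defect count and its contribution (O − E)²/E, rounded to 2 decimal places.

2, 11.57

Expected counts E_i = n·p_i: 70×0.13 = 9.1, 70×0.12 = 8.4, 70×0.10 = 7, 70×0.15 = 10.5, 70×0.13 = 9.1, 70×0.14 = 9.8, 70×0.09 = 6.3, 70×0.14 = 9.8.
χ² = (18−9.1)²/9.1 + (7−8.4)²/8.4 + (16−7)²/7 + (5−10.5)²/10.5 + (4−9.1)²/9.1 + (1−9.8)²/9.8 + (7−6.3)²/6.3 + (12−9.8)²/9.8
   = 8.704 + 0.233 + 11.571 + 2.881 + 2.858 + 7.902 + 0.078 + 0.494
The largest term is for 2: 11.57.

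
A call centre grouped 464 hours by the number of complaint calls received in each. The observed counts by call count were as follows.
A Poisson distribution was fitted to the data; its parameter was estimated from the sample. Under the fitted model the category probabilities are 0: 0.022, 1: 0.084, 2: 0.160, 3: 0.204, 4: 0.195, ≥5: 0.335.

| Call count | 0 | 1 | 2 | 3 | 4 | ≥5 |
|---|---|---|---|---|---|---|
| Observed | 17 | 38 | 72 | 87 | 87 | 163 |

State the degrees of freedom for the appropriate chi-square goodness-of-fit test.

4

There are k = 6 categories and 1 parameter estimated from the data, so df = 6 − 1 − 1 = 4.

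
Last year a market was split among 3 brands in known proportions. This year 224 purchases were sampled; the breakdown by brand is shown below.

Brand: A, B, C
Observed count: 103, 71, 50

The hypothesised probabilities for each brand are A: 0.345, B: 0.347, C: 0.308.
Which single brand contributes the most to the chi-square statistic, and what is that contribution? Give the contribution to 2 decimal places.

A, 8.56

Expected counts E_i = n·p_i: 224×0.345 = 77.28, 224×0.347 = 77.728, 224×0.308 = 68.992.
χ² = (103−77.28)²/77.28 + (71−77.728)²/77.728 + (50−68.992)²/68.992
   = 8.560 + 0.582 + 5.228
The largest term is for A: 8.56.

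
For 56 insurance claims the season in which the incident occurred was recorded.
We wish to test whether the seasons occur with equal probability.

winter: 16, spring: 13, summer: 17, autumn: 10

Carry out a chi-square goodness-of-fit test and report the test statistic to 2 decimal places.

Under H₀ each category has probability 1/4, so each expected count is 56/4 = 14.
cat         O        E   (O−E)²/E
winter     16       14      0.286
spring     13       14      0.071
summer     17       14      0.643
autumn     10       14      1.143
Sum = 2.14

2.14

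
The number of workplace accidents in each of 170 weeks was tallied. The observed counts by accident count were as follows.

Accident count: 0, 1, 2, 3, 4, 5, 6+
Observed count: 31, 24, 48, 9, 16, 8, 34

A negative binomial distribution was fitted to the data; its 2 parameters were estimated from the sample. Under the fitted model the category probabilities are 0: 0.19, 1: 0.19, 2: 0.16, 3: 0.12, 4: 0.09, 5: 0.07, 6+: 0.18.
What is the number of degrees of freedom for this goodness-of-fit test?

4

There are k = 7 categories and 2 parameters estimated from the data, so df = 7 − 1 − 2 = 4.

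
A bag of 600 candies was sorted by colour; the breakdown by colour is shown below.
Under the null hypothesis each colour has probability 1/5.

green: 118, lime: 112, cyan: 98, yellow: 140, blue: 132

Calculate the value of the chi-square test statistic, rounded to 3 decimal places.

Expected count for each of the 5 categories: 600/5 = 120.
green: (118 − 120)²/120 = 4/120 = 0.0333
lime: (112 − 120)²/120 = 64/120 = 0.5333
cyan: (98 − 120)²/120 = 484/120 = 4.0333
yellow: (140 − 120)²/120 = 400/120 = 3.3333
blue: (132 − 120)²/120 = 144/120 = 1.2000
Sum = 9.133

9.133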